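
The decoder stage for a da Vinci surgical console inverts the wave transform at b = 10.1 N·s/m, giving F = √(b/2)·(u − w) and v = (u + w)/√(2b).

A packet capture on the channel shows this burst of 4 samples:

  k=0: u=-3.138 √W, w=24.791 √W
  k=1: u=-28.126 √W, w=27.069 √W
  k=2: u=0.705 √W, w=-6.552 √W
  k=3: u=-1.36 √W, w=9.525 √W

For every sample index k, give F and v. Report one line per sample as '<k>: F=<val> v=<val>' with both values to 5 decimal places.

k=0: u−w=-27.92900, u+w=21.65300; √(b/2)=2.24722, √(2b)=4.49444; F=2.24722×(-27.929)=-62.76262, v=21.65300/4.49444=4.81773
k=1: u−w=-55.19500, u+w=-1.05700; √(b/2)=2.24722, √(2b)=4.49444; F=2.24722×(-55.195)=-124.03534, v=-1.05700/4.49444=-0.23518
k=2: u−w=7.25700, u+w=-5.84700; √(b/2)=2.24722, √(2b)=4.49444; F=2.24722×7.257=16.30808, v=-5.84700/4.49444=-1.30094
k=3: u−w=-10.88500, u+w=8.16500; √(b/2)=2.24722, √(2b)=4.49444; F=2.24722×(-10.885)=-24.46100, v=8.16500/4.49444=1.81669

0: F=-62.76262 v=4.81773
1: F=-124.03534 v=-0.23518
2: F=16.30808 v=-1.30094
3: F=-24.46100 v=1.81669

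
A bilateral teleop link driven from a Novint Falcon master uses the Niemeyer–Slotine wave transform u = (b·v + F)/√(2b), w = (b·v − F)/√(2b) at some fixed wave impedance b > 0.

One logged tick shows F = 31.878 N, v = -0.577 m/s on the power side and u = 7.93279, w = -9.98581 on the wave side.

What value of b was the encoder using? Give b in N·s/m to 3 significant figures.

b = 6.33 N·s/m

u + w = -2.05302;  u + w = √(2b)·v, so √(2b) = -2.05302/(-0.577) = 3.55809.
b = (√(2b))²/2 = 12.66003/2 = 6.33001.
(Check via u − w = 2F/√(2b): u − w = 17.91860, 2F/√(2b) = 17.91858.)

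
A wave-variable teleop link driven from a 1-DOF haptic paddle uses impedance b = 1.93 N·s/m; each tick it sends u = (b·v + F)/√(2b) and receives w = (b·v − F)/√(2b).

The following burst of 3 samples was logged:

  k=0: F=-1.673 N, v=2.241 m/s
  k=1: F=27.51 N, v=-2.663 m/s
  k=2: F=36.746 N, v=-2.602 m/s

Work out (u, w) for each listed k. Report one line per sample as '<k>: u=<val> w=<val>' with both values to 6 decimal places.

0: u=1.349899 w=3.052968
1: u=11.386239 w=-16.618204
2: u=16.147162 w=-21.259281

k=0: b·v=1.93×2.241=4.325130; √(2b)=1.964688; u=(4.325130+(-1.673))/1.964688=1.349899, w=(4.325130−(-1.673))/1.964688=3.052968
k=1: b·v=1.93×(-2.663)=-5.139590; √(2b)=1.964688; u=(-5.139590+27.51)/1.964688=11.386239, w=(-5.139590−27.51)/1.964688=-16.618204
k=2: b·v=1.93×(-2.602)=-5.021860; √(2b)=1.964688; u=(-5.021860+36.746)/1.964688=16.147162, w=(-5.021860−36.746)/1.964688=-21.259281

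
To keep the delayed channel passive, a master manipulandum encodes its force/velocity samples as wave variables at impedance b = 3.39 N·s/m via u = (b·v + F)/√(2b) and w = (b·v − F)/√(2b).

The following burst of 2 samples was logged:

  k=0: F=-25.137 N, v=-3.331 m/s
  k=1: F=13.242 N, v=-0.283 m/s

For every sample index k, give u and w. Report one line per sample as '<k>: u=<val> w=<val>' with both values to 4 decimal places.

k=0: b·v=3.39×(-3.331)=-11.2921; √(2b)=2.6038; u=(-11.2921+(-25.137))/2.6038=-13.9905, w=(-11.2921−(-25.137))/2.6038=5.3171
k=1: b·v=3.39×(-0.283)=-0.9594; √(2b)=2.6038; u=(-0.9594+13.242)/2.6038=4.7171, w=(-0.9594−13.242)/2.6038=-5.4540

0: u=-13.9905 w=5.3171
1: u=4.7171 w=-5.4540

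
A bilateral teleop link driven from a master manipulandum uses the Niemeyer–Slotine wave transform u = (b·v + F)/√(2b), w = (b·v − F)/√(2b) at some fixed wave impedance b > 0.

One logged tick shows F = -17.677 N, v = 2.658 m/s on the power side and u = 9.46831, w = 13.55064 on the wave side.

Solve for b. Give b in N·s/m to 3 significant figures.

b = 37.5 N·s/m

u + w = 23.01895;  u + w = √(2b)·v, so √(2b) = 23.01895/2.658 = 8.66025.
b = (√(2b))²/2 = 74.99997/2 = 37.49998.
(Check via u − w = 2F/√(2b): u − w = -4.08233, 2F/√(2b) = -4.08233.)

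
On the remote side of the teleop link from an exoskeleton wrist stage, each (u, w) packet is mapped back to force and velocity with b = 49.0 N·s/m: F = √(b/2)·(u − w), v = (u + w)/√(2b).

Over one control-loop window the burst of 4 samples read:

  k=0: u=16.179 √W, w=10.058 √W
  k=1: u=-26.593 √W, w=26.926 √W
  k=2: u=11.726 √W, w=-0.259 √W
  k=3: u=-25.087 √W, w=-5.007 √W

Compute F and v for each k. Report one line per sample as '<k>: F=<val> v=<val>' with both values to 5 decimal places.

0: F=30.29740 v=2.65034
1: F=-264.90553 v=0.03364
2: F=59.32272 v=1.15834
3: F=-99.39093 v=-3.03995

k=0: u−w=6.12100, u+w=26.23700; √(b/2)=4.94975, √(2b)=9.89949; F=4.94975×6.121=30.29740, v=26.23700/9.89949=2.65034
k=1: u−w=-53.51900, u+w=0.33300; √(b/2)=4.94975, √(2b)=9.89949; F=4.94975×(-53.519)=-264.90553, v=0.33300/9.89949=0.03364
k=2: u−w=11.98500, u+w=11.46700; √(b/2)=4.94975, √(2b)=9.89949; F=4.94975×11.985=59.32272, v=11.46700/9.89949=1.15834
k=3: u−w=-20.08000, u+w=-30.09400; √(b/2)=4.94975, √(2b)=9.89949; F=4.94975×(-20.08)=-99.39093, v=-30.09400/9.89949=-3.03995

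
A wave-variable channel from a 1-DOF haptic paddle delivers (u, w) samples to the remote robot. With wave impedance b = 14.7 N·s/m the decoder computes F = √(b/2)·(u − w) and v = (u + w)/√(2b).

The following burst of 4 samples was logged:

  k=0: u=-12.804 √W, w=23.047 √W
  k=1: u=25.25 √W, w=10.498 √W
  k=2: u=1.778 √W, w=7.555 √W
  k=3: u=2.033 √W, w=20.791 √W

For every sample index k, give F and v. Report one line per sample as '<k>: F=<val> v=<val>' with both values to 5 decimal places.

k=0: u−w=-35.85100, u+w=10.24300; √(b/2)=2.71109, √(2b)=5.42218; F=2.71109×(-35.851)=-97.19523, v=10.24300/5.42218=1.88909
k=1: u−w=14.75200, u+w=35.74800; √(b/2)=2.71109, √(2b)=5.42218; F=2.71109×14.752=39.99398, v=35.74800/5.42218=6.59292
k=2: u−w=-5.77700, u+w=9.33300; √(b/2)=2.71109, √(2b)=5.42218; F=2.71109×(-5.777)=-15.66196, v=9.33300/5.42218=1.72126
k=3: u−w=-18.75800, u+w=22.82400; √(b/2)=2.71109, √(2b)=5.42218; F=2.71109×(-18.758)=-50.85460, v=22.82400/5.42218=4.20938

0: F=-97.19523 v=1.88909
1: F=39.99398 v=6.59292
2: F=-15.66196 v=1.72126
3: F=-50.85460 v=4.20938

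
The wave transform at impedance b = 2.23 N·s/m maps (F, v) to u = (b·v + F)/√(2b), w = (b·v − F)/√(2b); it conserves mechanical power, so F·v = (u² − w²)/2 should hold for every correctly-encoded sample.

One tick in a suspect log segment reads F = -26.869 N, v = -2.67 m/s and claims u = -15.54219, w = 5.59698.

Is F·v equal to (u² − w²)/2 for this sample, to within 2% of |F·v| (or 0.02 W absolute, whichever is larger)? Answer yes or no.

F·v = (-26.869)×(-2.67) = 71.7402 W.
(u² − w²)/2 = (241.5597 − 31.3262)/2 = 105.1167 W.
|Δ| = 33.3765;  2% of max(1, |F·v|) = 1.4348.

no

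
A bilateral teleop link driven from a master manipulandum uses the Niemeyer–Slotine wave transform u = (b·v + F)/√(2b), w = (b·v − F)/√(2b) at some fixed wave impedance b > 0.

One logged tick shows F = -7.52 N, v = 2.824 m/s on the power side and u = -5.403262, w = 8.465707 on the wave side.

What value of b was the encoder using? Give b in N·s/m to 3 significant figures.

b = 0.588 N·s/m

u + w = 3.062445;  u + w = √(2b)·v, so √(2b) = 3.062445/2.824 = 1.084435.
b = (√(2b))²/2 = 1.176000/2 = 0.588000.
(Check via u − w = 2F/√(2b): u − w = -13.868969, 2F/√(2b) = -13.868971.)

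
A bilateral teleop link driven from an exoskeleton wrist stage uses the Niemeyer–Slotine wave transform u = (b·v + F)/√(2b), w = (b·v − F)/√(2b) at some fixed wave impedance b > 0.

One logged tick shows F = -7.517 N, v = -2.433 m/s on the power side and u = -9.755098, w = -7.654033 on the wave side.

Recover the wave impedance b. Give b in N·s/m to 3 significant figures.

u + w = -17.409131;  u + w = √(2b)·v, so √(2b) = -17.409131/(-2.433) = 7.155418.
b = (√(2b))²/2 = 51.200001/2 = 25.600000.
(Check via u − w = 2F/√(2b): u − w = -2.101065, 2F/√(2b) = -2.101065.)

b = 25.6 N·s/m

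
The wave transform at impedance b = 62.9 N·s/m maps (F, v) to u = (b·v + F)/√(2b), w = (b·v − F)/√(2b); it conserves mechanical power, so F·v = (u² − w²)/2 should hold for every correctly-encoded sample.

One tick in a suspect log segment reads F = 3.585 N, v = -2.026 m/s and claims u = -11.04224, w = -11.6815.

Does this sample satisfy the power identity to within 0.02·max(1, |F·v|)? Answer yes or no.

yes

F·v = 3.585×(-2.026) = -7.2632 W.
(u² − w²)/2 = (121.9311 − 136.4574)/2 = -7.2632 W.
|Δ| = 0.0000;  2% of max(1, |F·v|) = 0.1453.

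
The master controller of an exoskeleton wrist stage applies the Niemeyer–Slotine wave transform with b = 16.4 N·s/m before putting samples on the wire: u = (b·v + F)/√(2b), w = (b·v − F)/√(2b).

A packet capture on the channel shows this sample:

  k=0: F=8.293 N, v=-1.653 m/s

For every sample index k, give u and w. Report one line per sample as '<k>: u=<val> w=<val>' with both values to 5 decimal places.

0: u=-3.28545 w=-6.18149

k=0: b·v=16.4×(-1.653)=-27.10920; √(2b)=5.72713; u=(-27.10920+8.293)/5.72713=-3.28545, w=(-27.10920−8.293)/5.72713=-6.18149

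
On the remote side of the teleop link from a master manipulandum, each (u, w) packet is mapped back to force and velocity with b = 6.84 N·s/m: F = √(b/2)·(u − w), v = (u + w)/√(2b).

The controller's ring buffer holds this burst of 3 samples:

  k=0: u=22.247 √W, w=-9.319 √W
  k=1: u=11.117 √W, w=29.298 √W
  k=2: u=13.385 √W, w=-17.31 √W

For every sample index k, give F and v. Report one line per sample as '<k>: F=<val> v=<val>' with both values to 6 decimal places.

k=0: u−w=31.566000, u+w=12.928000; √(b/2)=1.849324, √(2b)=3.698648; F=1.849324×31.566=58.375768, v=12.928000/3.698648=3.495331
k=1: u−w=-18.181000, u+w=40.415000; √(b/2)=1.849324, √(2b)=3.698648; F=1.849324×(-18.181)=-33.622563, v=40.415000/3.698648=10.926965
k=2: u−w=30.695000, u+w=-3.925000; √(b/2)=1.849324, √(2b)=3.698648; F=1.849324×30.695=56.765006, v=-3.925000/3.698648=-1.061198

0: F=58.375768 v=3.495331
1: F=-33.622563 v=10.926965
2: F=56.765006 v=-1.061198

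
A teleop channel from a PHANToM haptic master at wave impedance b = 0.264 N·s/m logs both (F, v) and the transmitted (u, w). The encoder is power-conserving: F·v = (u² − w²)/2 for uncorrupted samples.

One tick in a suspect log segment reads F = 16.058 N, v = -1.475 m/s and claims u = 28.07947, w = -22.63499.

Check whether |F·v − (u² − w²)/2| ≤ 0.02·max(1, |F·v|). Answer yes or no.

no

F·v = 16.058×(-1.475) = -23.68555 W.
(u² − w²)/2 = (788.45664 − 512.34277)/2 = 138.05693 W.
|Δ| = 161.74248;  2% of max(1, |F·v|) = 0.47371.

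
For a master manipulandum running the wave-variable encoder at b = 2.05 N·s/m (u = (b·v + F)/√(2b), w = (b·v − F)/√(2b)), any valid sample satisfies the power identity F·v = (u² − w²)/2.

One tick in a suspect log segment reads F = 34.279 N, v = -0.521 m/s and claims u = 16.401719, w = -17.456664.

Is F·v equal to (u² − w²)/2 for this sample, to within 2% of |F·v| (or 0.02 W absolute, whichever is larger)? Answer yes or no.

F·v = 34.279×(-0.521) = -17.859359 W.
(u² − w²)/2 = (269.016386 − 304.735118)/2 = -17.859366 W.
|Δ| = 0.000007;  2% of max(1, |F·v|) = 0.357187.

yes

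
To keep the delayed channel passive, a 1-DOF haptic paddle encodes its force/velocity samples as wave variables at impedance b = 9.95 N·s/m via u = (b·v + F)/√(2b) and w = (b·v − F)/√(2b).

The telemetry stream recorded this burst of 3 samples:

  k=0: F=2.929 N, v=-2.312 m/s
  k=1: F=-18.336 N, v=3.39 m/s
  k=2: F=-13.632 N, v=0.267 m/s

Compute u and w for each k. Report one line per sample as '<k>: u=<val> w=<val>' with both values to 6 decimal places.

k=0: b·v=9.95×(-2.312)=-23.004400; √(2b)=4.460942; u=(-23.004400+2.929)/4.460942=-4.500261, w=(-23.004400−2.929)/4.460942=-5.813436
k=1: b·v=9.95×3.39=33.730500; √(2b)=4.460942; u=(33.730500+(-18.336))/4.460942=3.450953, w=(33.730500−(-18.336))/4.460942=11.671639
k=2: b·v=9.95×0.267=2.656650; √(2b)=4.460942; u=(2.656650+(-13.632))/4.460942=-2.460321, w=(2.656650−(-13.632))/4.460942=3.651393

0: u=-4.500261 w=-5.813436
1: u=3.450953 w=11.671639
2: u=-2.460321 w=3.651393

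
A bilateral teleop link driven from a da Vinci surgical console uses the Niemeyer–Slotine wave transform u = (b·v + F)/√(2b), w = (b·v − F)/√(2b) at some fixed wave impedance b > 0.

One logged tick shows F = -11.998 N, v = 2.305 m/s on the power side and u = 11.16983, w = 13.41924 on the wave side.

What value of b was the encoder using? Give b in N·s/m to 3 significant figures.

b = 56.9 N·s/m

u + w = 24.5891;  u + w = √(2b)·v, so √(2b) = 24.5891/2.305 = 10.6677.
b = (√(2b))²/2 = 113.8000/2 = 56.9000.
(Check via u − w = 2F/√(2b): u − w = -2.2494, 2F/√(2b) = -2.2494.)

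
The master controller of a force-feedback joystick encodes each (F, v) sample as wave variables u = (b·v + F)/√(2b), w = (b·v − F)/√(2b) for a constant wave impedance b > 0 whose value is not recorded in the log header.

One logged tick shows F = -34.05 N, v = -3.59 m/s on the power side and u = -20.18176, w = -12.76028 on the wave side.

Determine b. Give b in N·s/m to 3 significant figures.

u + w = -32.94204;  u + w = √(2b)·v, so √(2b) = -32.94204/(-3.59) = 9.17606.
b = (√(2b))²/2 = 84.20000/2 = 42.10000.
(Check via u − w = 2F/√(2b): u − w = -7.42148, 2F/√(2b) = -7.42149.)

b = 42.1 N·s/m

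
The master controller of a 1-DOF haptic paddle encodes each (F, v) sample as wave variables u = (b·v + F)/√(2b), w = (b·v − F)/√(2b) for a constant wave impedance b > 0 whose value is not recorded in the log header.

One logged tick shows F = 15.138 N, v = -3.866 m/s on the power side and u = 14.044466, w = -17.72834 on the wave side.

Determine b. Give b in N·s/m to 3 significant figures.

b = 0.454 N·s/m

u + w = -3.683874;  u + w = √(2b)·v, so √(2b) = -3.683874/(-3.866) = 0.952890.
b = (√(2b))²/2 = 0.908000/2 = 0.454000.
(Check via u − w = 2F/√(2b): u − w = 31.772806, 2F/√(2b) = 31.772807.)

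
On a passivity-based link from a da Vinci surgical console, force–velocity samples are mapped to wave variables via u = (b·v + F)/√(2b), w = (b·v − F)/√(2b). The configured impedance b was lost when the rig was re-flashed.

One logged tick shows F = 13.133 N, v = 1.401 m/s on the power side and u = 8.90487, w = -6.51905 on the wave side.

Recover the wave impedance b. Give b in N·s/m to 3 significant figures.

b = 1.45 N·s/m

u + w = 2.3858;  u + w = √(2b)·v, so √(2b) = 2.3858/1.401 = 1.7029.
b = (√(2b))²/2 = 2.9000/2 = 1.4500.
(Check via u − w = 2F/√(2b): u − w = 15.4239, 2F/√(2b) = 15.4239.)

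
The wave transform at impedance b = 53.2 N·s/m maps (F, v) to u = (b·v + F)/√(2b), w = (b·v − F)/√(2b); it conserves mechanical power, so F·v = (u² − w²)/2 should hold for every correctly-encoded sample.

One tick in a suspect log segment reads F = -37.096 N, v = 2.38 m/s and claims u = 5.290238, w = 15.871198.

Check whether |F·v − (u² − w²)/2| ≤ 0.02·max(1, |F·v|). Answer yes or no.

no

F·v = (-37.096)×2.38 = -88.288480 W.
(u² − w²)/2 = (27.986618 − 251.894926)/2 = -111.954154 W.
|Δ| = 23.665674;  2% of max(1, |F·v|) = 1.765770.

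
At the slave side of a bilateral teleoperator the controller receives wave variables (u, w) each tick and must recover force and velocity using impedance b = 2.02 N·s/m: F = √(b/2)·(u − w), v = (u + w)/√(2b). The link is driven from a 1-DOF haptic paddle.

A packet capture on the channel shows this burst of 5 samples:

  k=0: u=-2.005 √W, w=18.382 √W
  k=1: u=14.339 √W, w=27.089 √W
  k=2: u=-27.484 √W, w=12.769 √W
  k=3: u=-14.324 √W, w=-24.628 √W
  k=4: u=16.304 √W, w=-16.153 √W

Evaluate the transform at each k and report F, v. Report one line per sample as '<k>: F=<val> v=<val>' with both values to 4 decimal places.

k=0: u−w=-20.3870, u+w=16.3770; √(b/2)=1.0050, √(2b)=2.0100; F=1.0050×(-20.387)=-20.4887, v=16.3770/2.0100=8.1479
k=1: u−w=-12.7500, u+w=41.4280; √(b/2)=1.0050, √(2b)=2.0100; F=1.0050×(-12.75)=-12.8136, v=41.4280/2.0100=20.6112
k=2: u−w=-40.2530, u+w=-14.7150; √(b/2)=1.0050, √(2b)=2.0100; F=1.0050×(-40.253)=-40.4538, v=-14.7150/2.0100=-7.3210
k=3: u−w=10.3040, u+w=-38.9520; √(b/2)=1.0050, √(2b)=2.0100; F=1.0050×10.304=10.3554, v=-38.9520/2.0100=-19.3793
k=4: u−w=32.4570, u+w=0.1510; √(b/2)=1.0050, √(2b)=2.0100; F=1.0050×32.457=32.6189, v=0.1510/2.0100=0.0751

0: F=-20.4887 v=8.1479
1: F=-12.8136 v=20.6112
2: F=-40.4538 v=-7.3210
3: F=10.3554 v=-19.3793
4: F=32.6189 v=0.0751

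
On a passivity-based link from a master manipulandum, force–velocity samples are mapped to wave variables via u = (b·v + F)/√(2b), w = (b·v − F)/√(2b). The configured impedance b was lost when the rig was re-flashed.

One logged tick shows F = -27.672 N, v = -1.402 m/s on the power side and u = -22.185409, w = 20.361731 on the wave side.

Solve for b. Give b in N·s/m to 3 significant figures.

u + w = -1.823678;  u + w = √(2b)·v, so √(2b) = -1.823678/(-1.402) = 1.300769.
b = (√(2b))²/2 = 1.692000/2 = 0.846000.
(Check via u − w = 2F/√(2b): u − w = -42.547140, 2F/√(2b) = -42.547143.)

b = 0.846 N·s/m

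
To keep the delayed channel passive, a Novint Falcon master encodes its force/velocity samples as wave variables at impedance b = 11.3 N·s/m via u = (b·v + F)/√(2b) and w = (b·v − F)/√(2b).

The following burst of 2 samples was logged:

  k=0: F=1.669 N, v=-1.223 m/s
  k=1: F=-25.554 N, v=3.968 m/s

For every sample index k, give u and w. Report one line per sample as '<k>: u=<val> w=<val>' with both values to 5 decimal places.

0: u=-2.55596 w=-3.25811
1: u=4.05650 w=14.80715

k=0: b·v=11.3×(-1.223)=-13.81990; √(2b)=4.75395; u=(-13.81990+1.669)/4.75395=-2.55596, w=(-13.81990−1.669)/4.75395=-3.25811
k=1: b·v=11.3×3.968=44.83840; √(2b)=4.75395; u=(44.83840+(-25.554))/4.75395=4.05650, w=(44.83840−(-25.554))/4.75395=14.80715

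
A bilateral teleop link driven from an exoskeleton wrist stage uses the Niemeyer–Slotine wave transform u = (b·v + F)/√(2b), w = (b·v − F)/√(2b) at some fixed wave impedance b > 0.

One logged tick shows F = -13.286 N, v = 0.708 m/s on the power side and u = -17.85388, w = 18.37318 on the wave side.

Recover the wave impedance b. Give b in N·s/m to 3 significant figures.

u + w = 0.5193;  u + w = √(2b)·v, so √(2b) = 0.5193/0.708 = 0.7335.
b = (√(2b))²/2 = 0.5380/2 = 0.2690.
(Check via u − w = 2F/√(2b): u − w = -36.2271, 2F/√(2b) = -36.2276.)

b = 0.269 N·s/m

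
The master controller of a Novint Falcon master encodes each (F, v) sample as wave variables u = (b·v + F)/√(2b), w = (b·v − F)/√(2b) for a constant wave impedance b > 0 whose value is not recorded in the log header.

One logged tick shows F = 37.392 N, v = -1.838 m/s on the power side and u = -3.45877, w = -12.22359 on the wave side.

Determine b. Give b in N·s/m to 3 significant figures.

b = 36.4 N·s/m

u + w = -15.68236;  u + w = √(2b)·v, so √(2b) = -15.68236/(-1.838) = 8.53230.
b = (√(2b))²/2 = 72.80007/2 = 36.40004.
(Check via u − w = 2F/√(2b): u − w = 8.76482, 2F/√(2b) = 8.76482.)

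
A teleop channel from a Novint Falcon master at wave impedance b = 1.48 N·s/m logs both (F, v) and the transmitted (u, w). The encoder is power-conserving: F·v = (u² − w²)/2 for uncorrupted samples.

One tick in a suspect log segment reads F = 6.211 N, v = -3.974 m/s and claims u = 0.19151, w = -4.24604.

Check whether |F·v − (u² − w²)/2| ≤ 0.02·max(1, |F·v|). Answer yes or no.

F·v = 6.211×(-3.974) = -24.68251 W.
(u² − w²)/2 = (0.03668 − 18.02886)/2 = -8.99609 W.
|Δ| = 15.68642;  2% of max(1, |F·v|) = 0.49365.

no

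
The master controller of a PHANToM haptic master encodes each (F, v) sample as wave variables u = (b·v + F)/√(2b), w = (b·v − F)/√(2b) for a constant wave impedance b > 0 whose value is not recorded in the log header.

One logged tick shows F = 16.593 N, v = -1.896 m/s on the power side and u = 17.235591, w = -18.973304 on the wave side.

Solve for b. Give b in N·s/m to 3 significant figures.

u + w = -1.737713;  u + w = √(2b)·v, so √(2b) = -1.737713/(-1.896) = 0.916515.
b = (√(2b))²/2 = 0.840000/2 = 0.420000.
(Check via u − w = 2F/√(2b): u − w = 36.208895, 2F/√(2b) = 36.208888.)

b = 0.42 N·s/m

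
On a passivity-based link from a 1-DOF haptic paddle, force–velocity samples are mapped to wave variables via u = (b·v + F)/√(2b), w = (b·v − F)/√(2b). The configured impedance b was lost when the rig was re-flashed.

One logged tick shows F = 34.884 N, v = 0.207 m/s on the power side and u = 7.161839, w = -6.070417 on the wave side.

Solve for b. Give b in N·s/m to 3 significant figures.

b = 13.9 N·s/m

u + w = 1.091422;  u + w = √(2b)·v, so √(2b) = 1.091422/0.207 = 5.272570.
b = (√(2b))²/2 = 27.799995/2 = 13.899997.
(Check via u − w = 2F/√(2b): u − w = 13.232256, 2F/√(2b) = 13.232257.)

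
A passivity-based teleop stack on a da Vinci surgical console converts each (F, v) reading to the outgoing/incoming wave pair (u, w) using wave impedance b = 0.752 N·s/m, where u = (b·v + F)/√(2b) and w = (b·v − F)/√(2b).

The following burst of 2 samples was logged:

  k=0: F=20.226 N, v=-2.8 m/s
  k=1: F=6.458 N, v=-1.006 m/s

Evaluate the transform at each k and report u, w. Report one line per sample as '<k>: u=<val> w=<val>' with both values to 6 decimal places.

k=0: b·v=0.752×(-2.8)=-2.105600; √(2b)=1.226377; u=(-2.105600+20.226)/1.226377=14.775557, w=(-2.105600−20.226)/1.226377=-18.209412
k=1: b·v=0.752×(-1.006)=-0.756512; √(2b)=1.226377; u=(-0.756512+6.458)/1.226377=4.649051, w=(-0.756512−6.458)/1.226377=-5.882786

0: u=14.775557 w=-18.209412
1: u=4.649051 w=-5.882786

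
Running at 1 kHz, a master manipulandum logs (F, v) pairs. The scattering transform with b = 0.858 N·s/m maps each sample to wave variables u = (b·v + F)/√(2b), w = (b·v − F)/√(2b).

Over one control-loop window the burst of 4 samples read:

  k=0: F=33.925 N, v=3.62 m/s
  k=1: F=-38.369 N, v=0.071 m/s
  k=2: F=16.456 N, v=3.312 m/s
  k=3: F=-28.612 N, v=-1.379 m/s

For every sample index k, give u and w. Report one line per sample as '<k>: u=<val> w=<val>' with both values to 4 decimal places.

0: u=28.2687 w=-23.5267
1: u=-29.2437 w=29.3367
2: u=14.7315 w=-10.3929
3: u=-22.7451 w=20.9386

k=0: b·v=0.858×3.62=3.1060; √(2b)=1.3100; u=(3.1060+33.925)/1.3100=28.2687, w=(3.1060−33.925)/1.3100=-23.5267
k=1: b·v=0.858×0.071=0.0609; √(2b)=1.3100; u=(0.0609+(-38.369))/1.3100=-29.2437, w=(0.0609−(-38.369))/1.3100=29.3367
k=2: b·v=0.858×3.312=2.8417; √(2b)=1.3100; u=(2.8417+16.456)/1.3100=14.7315, w=(2.8417−16.456)/1.3100=-10.3929
k=3: b·v=0.858×(-1.379)=-1.1832; √(2b)=1.3100; u=(-1.1832+(-28.612))/1.3100=-22.7451, w=(-1.1832−(-28.612))/1.3100=20.9386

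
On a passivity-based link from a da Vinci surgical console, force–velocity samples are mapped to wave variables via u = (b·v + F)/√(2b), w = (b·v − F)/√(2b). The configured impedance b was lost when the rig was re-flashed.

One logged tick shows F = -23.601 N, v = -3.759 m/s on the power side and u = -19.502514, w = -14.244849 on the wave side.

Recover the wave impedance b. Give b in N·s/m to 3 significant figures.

b = 40.3 N·s/m

u + w = -33.747363;  u + w = √(2b)·v, so √(2b) = -33.747363/(-3.759) = 8.977750.
b = (√(2b))²/2 = 80.599999/2 = 40.299999.
(Check via u − w = 2F/√(2b): u − w = -5.257665, 2F/√(2b) = -5.257665.)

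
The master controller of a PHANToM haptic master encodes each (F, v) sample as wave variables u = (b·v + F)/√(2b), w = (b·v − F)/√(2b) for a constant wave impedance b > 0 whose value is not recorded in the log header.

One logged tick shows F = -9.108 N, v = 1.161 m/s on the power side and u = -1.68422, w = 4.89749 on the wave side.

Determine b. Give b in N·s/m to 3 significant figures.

b = 3.83 N·s/m

u + w = 3.21327;  u + w = √(2b)·v, so √(2b) = 3.21327/1.161 = 2.76767.
b = (√(2b))²/2 = 7.66002/2 = 3.83001.
(Check via u − w = 2F/√(2b): u − w = -6.58171, 2F/√(2b) = -6.58170.)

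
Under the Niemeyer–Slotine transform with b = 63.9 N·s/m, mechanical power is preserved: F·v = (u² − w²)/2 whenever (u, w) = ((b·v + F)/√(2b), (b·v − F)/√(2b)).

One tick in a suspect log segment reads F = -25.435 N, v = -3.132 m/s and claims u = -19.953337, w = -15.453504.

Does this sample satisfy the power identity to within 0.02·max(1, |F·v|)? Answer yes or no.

yes

F·v = (-25.435)×(-3.132) = 79.662420 W.
(u² − w²)/2 = (398.135657 − 238.810786)/2 = 79.662436 W.
|Δ| = 0.000016;  2% of max(1, |F·v|) = 1.593248.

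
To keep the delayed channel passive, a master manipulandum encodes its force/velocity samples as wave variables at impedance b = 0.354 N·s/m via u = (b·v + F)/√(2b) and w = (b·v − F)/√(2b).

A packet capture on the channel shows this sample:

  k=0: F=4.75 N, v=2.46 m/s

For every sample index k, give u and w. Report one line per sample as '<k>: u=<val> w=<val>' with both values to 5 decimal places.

k=0: b·v=0.354×2.46=0.87084; √(2b)=0.84143; u=(0.87084+4.75)/0.84143=6.68013, w=(0.87084−4.75)/0.84143=-4.61021

0: u=6.68013 w=-4.61021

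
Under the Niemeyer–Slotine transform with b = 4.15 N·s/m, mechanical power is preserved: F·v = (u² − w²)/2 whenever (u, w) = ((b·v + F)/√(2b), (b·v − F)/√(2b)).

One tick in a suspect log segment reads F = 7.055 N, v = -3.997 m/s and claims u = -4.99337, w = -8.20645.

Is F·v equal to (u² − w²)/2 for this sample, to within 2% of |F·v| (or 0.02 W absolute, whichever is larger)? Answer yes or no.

F·v = 7.055×(-3.997) = -28.19883 W.
(u² − w²)/2 = (24.93374 − 67.34582)/2 = -21.20604 W.
|Δ| = 6.99280;  2% of max(1, |F·v|) = 0.56398.

no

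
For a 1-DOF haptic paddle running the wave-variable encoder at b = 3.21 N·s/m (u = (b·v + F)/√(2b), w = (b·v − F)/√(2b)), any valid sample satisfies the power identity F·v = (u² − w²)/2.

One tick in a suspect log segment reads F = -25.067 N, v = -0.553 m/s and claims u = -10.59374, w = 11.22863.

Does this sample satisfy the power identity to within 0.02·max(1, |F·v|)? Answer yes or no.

no

F·v = (-25.067)×(-0.553) = 13.86205 W.
(u² − w²)/2 = (112.22733 − 126.08213)/2 = -6.92740 W.
|Δ| = 20.78945;  2% of max(1, |F·v|) = 0.27724.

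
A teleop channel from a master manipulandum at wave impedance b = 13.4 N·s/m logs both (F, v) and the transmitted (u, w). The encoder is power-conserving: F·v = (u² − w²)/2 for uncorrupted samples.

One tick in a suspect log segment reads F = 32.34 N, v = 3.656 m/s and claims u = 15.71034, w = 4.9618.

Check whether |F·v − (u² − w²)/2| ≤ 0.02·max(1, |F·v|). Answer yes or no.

F·v = 32.34×3.656 = 118.2350 W.
(u² − w²)/2 = (246.8148 − 24.6195)/2 = 111.0977 W.
|Δ| = 7.1374;  2% of max(1, |F·v|) = 2.3647.

no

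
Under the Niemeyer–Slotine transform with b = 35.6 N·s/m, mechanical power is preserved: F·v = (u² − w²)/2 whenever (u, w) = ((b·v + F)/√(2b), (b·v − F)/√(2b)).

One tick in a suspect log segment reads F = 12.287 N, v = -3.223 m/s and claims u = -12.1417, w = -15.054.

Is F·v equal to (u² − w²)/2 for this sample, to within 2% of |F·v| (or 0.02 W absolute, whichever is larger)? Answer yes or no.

F·v = 12.287×(-3.223) = -39.60100 W.
(u² − w²)/2 = (147.42088 − 226.62292)/2 = -39.60102 W.
|Δ| = 0.00002;  2% of max(1, |F·v|) = 0.79202.

yes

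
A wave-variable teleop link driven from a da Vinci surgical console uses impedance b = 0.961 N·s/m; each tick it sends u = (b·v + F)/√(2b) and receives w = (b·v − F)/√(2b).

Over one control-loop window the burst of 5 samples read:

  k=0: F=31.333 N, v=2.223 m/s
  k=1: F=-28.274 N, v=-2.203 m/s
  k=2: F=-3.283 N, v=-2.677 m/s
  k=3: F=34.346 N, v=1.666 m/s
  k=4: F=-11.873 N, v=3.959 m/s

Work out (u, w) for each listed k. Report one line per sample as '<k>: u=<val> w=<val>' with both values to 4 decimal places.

0: u=24.1418 w=-21.0599
1: u=-21.9215 w=18.8673
2: u=-4.2237 w=0.5124
3: u=25.9290 w=-23.6194
4: u=-5.8198 w=11.3084

k=0: b·v=0.961×2.223=2.1363; √(2b)=1.3864; u=(2.1363+31.333)/1.3864=24.1418, w=(2.1363−31.333)/1.3864=-21.0599
k=1: b·v=0.961×(-2.203)=-2.1171; √(2b)=1.3864; u=(-2.1171+(-28.274))/1.3864=-21.9215, w=(-2.1171−(-28.274))/1.3864=18.8673
k=2: b·v=0.961×(-2.677)=-2.5726; √(2b)=1.3864; u=(-2.5726+(-3.283))/1.3864=-4.2237, w=(-2.5726−(-3.283))/1.3864=0.5124
k=3: b·v=0.961×1.666=1.6010; √(2b)=1.3864; u=(1.6010+34.346)/1.3864=25.9290, w=(1.6010−34.346)/1.3864=-23.6194
k=4: b·v=0.961×3.959=3.8046; √(2b)=1.3864; u=(3.8046+(-11.873))/1.3864=-5.8198, w=(3.8046−(-11.873))/1.3864=11.3084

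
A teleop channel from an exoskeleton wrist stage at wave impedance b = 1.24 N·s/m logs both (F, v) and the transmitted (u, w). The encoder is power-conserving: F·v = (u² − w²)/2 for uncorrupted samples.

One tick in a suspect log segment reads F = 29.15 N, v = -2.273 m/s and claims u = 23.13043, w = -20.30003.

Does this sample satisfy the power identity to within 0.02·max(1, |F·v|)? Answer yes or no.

F·v = 29.15×(-2.273) = -66.2579 W.
(u² − w²)/2 = (535.0168 − 412.0912)/2 = 61.4628 W.
|Δ| = 127.7207;  2% of max(1, |F·v|) = 1.3252.

no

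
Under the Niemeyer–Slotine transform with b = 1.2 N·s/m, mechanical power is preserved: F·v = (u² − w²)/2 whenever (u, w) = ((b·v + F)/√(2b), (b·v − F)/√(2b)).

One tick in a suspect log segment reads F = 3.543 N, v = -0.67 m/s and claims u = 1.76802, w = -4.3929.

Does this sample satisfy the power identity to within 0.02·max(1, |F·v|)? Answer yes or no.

no

F·v = 3.543×(-0.67) = -2.37381 W.
(u² − w²)/2 = (3.12589 − 19.29757)/2 = -8.08584 W.
|Δ| = 5.71203;  2% of max(1, |F·v|) = 0.04748.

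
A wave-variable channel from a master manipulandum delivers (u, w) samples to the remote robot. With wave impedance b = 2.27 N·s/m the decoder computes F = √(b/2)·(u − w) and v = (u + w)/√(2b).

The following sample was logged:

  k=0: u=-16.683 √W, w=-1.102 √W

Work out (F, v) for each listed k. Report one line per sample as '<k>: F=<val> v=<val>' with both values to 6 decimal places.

0: F=-16.599433 v=-8.346914

k=0: u−w=-15.581000, u+w=-17.785000; √(b/2)=1.065364, √(2b)=2.130728; F=1.065364×(-15.581)=-16.599433, v=-17.785000/2.130728=-8.346914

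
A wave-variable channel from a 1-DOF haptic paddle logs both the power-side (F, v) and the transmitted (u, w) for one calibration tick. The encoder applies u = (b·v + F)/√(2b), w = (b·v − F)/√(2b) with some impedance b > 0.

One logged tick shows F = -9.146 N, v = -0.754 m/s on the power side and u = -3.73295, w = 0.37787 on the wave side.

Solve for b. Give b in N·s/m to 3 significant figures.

u + w = -3.35508;  u + w = √(2b)·v, so √(2b) = -3.35508/(-0.754) = 4.44971.
b = (√(2b))²/2 = 19.79990/2 = 9.89995.
(Check via u − w = 2F/√(2b): u − w = -4.11082, 2F/√(2b) = -4.11083.)

b = 9.9 N·s/m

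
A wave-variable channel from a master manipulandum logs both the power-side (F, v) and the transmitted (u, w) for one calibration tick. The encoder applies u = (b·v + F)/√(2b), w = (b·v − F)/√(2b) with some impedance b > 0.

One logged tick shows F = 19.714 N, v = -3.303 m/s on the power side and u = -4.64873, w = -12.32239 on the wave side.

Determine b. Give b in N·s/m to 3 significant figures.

u + w = -16.9711;  u + w = √(2b)·v, so √(2b) = -16.9711/(-3.303) = 5.1381.
b = (√(2b))²/2 = 26.4000/2 = 13.2000.
(Check via u − w = 2F/√(2b): u − w = 7.6737, 2F/√(2b) = 7.6737.)

b = 13.2 N·s/m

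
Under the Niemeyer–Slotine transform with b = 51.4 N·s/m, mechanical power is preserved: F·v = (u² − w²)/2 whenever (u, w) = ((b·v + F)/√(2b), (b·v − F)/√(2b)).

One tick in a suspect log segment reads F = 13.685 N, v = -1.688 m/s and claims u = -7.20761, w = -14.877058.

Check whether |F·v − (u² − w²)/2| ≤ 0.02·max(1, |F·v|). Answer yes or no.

no

F·v = 13.685×(-1.688) = -23.100280 W.
(u² − w²)/2 = (51.949642 − 221.326855)/2 = -84.688606 W.
|Δ| = 61.588326;  2% of max(1, |F·v|) = 0.462006.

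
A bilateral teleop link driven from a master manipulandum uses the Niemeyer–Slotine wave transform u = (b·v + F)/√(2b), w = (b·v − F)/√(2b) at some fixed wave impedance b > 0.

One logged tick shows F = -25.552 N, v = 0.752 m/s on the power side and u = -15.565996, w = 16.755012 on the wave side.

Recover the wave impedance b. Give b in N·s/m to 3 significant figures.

b = 1.25 N·s/m

u + w = 1.189016;  u + w = √(2b)·v, so √(2b) = 1.189016/0.752 = 1.581138.
b = (√(2b))²/2 = 2.499998/2 = 1.249999.
(Check via u − w = 2F/√(2b): u − w = -32.321008, 2F/√(2b) = -32.321018.)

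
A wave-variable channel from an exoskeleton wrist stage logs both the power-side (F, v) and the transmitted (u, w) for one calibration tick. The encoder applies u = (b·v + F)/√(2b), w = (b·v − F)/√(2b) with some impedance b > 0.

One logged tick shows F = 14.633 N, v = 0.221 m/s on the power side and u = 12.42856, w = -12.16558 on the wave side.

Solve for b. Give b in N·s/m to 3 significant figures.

b = 0.708 N·s/m

u + w = 0.2630;  u + w = √(2b)·v, so √(2b) = 0.2630/0.221 = 1.1900.
b = (√(2b))²/2 = 1.4160/2 = 0.7080.
(Check via u − w = 2F/√(2b): u − w = 24.5941, 2F/√(2b) = 24.5942.)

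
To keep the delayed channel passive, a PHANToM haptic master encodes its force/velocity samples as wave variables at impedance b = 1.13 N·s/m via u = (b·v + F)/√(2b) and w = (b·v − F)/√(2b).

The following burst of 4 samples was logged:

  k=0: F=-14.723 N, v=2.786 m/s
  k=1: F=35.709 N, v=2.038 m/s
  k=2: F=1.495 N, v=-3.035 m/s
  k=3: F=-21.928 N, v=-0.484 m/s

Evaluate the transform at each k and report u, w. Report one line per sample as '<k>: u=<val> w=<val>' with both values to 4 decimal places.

0: u=-7.6995 w=11.8877
1: u=25.2852 w=-22.2214
2: u=-1.2868 w=-3.2758
3: u=-14.9501 w=14.2225

k=0: b·v=1.13×2.786=3.1482; √(2b)=1.5033; u=(3.1482+(-14.723))/1.5033=-7.6995, w=(3.1482−(-14.723))/1.5033=11.8877
k=1: b·v=1.13×2.038=2.3029; √(2b)=1.5033; u=(2.3029+35.709)/1.5033=25.2852, w=(2.3029−35.709)/1.5033=-22.2214
k=2: b·v=1.13×(-3.035)=-3.4295; √(2b)=1.5033; u=(-3.4295+1.495)/1.5033=-1.2868, w=(-3.4295−1.495)/1.5033=-3.2758
k=3: b·v=1.13×(-0.484)=-0.5469; √(2b)=1.5033; u=(-0.5469+(-21.928))/1.5033=-14.9501, w=(-0.5469−(-21.928))/1.5033=14.2225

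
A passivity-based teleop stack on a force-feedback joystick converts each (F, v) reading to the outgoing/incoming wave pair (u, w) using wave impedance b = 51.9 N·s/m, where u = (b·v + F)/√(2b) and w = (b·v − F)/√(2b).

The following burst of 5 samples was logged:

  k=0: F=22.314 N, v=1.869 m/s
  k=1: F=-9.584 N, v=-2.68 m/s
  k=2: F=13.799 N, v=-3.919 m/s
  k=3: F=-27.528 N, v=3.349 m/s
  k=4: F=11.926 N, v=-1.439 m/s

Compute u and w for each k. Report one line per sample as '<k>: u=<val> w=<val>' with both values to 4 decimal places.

k=0: b·v=51.9×1.869=97.0011; √(2b)=10.1882; u=(97.0011+22.314)/10.1882=11.7111, w=(97.0011−22.314)/10.1882=7.3307
k=1: b·v=51.9×(-2.68)=-139.0920; √(2b)=10.1882; u=(-139.0920+(-9.584))/10.1882=-14.5929, w=(-139.0920−(-9.584))/10.1882=-12.7115
k=2: b·v=51.9×(-3.919)=-203.3961; √(2b)=10.1882; u=(-203.3961+13.799)/10.1882=-18.6094, w=(-203.3961−13.799)/10.1882=-21.3182
k=3: b·v=51.9×3.349=173.8131; √(2b)=10.1882; u=(173.8131+(-27.528))/10.1882=14.3582, w=(173.8131−(-27.528))/10.1882=19.7621
k=4: b·v=51.9×(-1.439)=-74.6841; √(2b)=10.1882; u=(-74.6841+11.926)/10.1882=-6.1599, w=(-74.6841−11.926)/10.1882=-8.5010

0: u=11.7111 w=7.3307
1: u=-14.5929 w=-12.7115
2: u=-18.6094 w=-21.3182
3: u=14.3582 w=19.7621
4: u=-6.1599 w=-8.5010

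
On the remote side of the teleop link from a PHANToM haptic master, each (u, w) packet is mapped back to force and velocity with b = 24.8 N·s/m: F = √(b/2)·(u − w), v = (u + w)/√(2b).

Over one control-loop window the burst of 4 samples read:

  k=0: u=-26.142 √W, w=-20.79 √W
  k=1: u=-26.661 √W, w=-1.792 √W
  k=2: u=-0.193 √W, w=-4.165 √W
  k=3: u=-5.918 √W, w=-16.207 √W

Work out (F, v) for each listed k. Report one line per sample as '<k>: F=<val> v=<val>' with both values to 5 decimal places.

0: F=-18.84634 v=-6.66390
1: F=-87.57279 v=-4.04005
2: F=13.98686 v=-0.61879
3: F=36.23131 v=-3.14154

k=0: u−w=-5.35200, u+w=-46.93200; √(b/2)=3.52136, √(2b)=7.04273; F=3.52136×(-5.352)=-18.84634, v=-46.93200/7.04273=-6.66390
k=1: u−w=-24.86900, u+w=-28.45300; √(b/2)=3.52136, √(2b)=7.04273; F=3.52136×(-24.869)=-87.57279, v=-28.45300/7.04273=-4.04005
k=2: u−w=3.97200, u+w=-4.35800; √(b/2)=3.52136, √(2b)=7.04273; F=3.52136×3.972=13.98686, v=-4.35800/7.04273=-0.61879
k=3: u−w=10.28900, u+w=-22.12500; √(b/2)=3.52136, √(2b)=7.04273; F=3.52136×10.289=36.23131, v=-22.12500/7.04273=-3.14154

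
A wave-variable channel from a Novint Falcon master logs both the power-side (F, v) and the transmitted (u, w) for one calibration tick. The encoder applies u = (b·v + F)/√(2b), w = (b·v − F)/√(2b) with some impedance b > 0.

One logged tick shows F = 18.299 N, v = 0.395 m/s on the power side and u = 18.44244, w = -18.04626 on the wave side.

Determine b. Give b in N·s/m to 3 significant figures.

b = 0.503 N·s/m

u + w = 0.3962;  u + w = √(2b)·v, so √(2b) = 0.3962/0.395 = 1.0030.
b = (√(2b))²/2 = 1.0060/2 = 0.5030.
(Check via u − w = 2F/√(2b): u − w = 36.4887, 2F/√(2b) = 36.4890.)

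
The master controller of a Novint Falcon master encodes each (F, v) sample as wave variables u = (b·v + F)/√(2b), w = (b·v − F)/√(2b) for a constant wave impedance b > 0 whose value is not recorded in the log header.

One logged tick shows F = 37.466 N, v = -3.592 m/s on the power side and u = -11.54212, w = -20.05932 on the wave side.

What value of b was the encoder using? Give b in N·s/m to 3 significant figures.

b = 38.7 N·s/m

u + w = -31.60144;  u + w = √(2b)·v, so √(2b) = -31.60144/(-3.592) = 8.79773.
b = (√(2b))²/2 = 77.40002/2 = 38.70001.
(Check via u − w = 2F/√(2b): u − w = 8.51720, 2F/√(2b) = 8.51720.)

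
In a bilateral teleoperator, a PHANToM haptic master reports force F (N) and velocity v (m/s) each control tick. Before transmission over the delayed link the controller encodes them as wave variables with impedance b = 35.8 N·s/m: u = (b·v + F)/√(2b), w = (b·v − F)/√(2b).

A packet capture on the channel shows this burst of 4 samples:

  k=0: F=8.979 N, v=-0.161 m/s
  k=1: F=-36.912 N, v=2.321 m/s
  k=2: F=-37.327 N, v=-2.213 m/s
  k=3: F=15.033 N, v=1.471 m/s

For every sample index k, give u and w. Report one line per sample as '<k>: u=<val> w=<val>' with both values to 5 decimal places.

k=0: b·v=35.8×(-0.161)=-5.76380; √(2b)=8.46168; u=(-5.76380+8.979)/8.46168=0.37997, w=(-5.76380−8.979)/8.46168=-1.74230
k=1: b·v=35.8×2.321=83.09180; √(2b)=8.46168; u=(83.09180+(-36.912))/8.46168=5.45752, w=(83.09180−(-36.912))/8.46168=14.18203
k=2: b·v=35.8×(-2.213)=-79.22540; √(2b)=8.46168; u=(-79.22540+(-37.327))/8.46168=-13.77415, w=(-79.22540−(-37.327))/8.46168=-4.95155
k=3: b·v=35.8×1.471=52.66180; √(2b)=8.46168; u=(52.66180+15.033)/8.46168=8.00016, w=(52.66180−15.033)/8.46168=4.44697

0: u=0.37997 w=-1.74230
1: u=5.45752 w=14.18203
2: u=-13.77415 w=-4.95155
3: u=8.00016 w=4.44697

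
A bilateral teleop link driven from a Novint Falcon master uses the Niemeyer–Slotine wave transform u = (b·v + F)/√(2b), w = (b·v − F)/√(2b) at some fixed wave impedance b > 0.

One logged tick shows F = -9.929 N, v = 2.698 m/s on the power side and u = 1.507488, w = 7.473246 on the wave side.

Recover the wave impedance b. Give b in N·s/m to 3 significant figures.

b = 5.54 N·s/m

u + w = 8.980734;  u + w = √(2b)·v, so √(2b) = 8.980734/2.698 = 3.328663.
b = (√(2b))²/2 = 11.080000/2 = 5.540000.
(Check via u − w = 2F/√(2b): u − w = -5.965758, 2F/√(2b) = -5.965758.)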